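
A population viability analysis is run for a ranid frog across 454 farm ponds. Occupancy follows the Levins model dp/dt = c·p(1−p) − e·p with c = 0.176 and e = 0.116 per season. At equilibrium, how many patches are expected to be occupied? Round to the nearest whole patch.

p* = 1 − e/c = 1 − 0.116/0.176 = 0.3409.
Expected occupied patches = N × p* = 454 × 0.3409 = 154.77 ≈ 155.

155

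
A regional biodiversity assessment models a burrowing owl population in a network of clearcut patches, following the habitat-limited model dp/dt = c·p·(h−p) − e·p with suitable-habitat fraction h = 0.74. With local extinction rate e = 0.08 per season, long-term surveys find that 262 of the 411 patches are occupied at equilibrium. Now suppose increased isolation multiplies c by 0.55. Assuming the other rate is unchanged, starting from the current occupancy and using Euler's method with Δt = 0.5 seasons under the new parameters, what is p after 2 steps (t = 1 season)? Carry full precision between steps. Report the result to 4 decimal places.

Observed p* = 262/411 = 0.63747.
Balance c(h−p*) = e gives c = e/(0.74 − 0.63747) = 0.08/0.10253 = 0.78026.
Starting from p₀ = 0.63747; update p ← p + (dp/dt)·Δt with the new parameters.
t = 0.5: p = 0.63747 + (-0.01147) = 0.62600
t = 1: p = 0.62600 + (-0.00973) = 0.61627

0.6163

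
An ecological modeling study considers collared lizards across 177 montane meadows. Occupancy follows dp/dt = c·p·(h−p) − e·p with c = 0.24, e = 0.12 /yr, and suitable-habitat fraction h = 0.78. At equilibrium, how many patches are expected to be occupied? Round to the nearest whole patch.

p* = h − e/c = 0.78 − 0.5000 = 0.2800.
Expected occupied patches = N × p* = 177 × 0.2800 = 49.56 ≈ 50.

50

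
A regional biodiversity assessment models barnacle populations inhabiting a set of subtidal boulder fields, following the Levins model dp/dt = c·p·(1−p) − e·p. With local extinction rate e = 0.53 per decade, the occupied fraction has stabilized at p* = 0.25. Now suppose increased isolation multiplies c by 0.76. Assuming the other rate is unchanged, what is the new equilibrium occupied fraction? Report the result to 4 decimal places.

Balance c(1−p*) = e gives c = e/(1 − 0.25000) = 0.53/0.75000 = 0.70667.
New p* = 1 − e/c = 1 − 0.53000/0.53707 = 0.01316.

0.0132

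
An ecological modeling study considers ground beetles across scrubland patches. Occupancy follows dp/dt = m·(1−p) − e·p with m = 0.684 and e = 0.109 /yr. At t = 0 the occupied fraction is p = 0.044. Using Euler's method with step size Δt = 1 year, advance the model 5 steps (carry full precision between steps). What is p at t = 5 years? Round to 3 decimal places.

Update rule: p ← p + [m·(1−p) − e·p]·Δt with Δt = 1.
step 1: Δp = +0.64911, p = 0.69311
step 2: Δp = +0.13437, p = 0.82747
step 3: Δp = +0.02781, p = 0.85529
step 4: Δp = +0.00576, p = 0.86104
step 5: Δp = +0.00119, p = 0.86224

0.862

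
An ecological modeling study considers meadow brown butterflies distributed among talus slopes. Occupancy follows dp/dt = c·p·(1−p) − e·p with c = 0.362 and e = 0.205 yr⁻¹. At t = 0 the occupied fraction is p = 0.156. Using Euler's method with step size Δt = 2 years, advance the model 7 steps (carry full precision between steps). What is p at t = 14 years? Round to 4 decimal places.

Update rule: p ← p + [c·p·(1−p) − e·p]·Δt with Δt = 2.
  1  |  dp/dt·Δt = +0.031365  |  p_1 = 0.187365
  2  |  dp/dt·Δt = +0.033416  |  p_2 = 0.220781
  3  |  dp/dt·Δt = +0.034034  |  p_3 = 0.254815
  4  |  dp/dt·Δt = +0.033002  |  p_4 = 0.287817
  5  |  dp/dt·Δt = +0.030399  |  p_5 = 0.318217
  6  |  dp/dt·Δt = +0.026606  |  p_6 = 0.344823
  7  |  dp/dt·Δt = +0.022189  |  p_7 = 0.367012

0.3670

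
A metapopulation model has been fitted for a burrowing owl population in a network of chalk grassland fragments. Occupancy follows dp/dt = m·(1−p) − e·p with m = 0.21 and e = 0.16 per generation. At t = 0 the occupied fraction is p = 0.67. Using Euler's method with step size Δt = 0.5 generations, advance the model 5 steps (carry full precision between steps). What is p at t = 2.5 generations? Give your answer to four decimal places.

0.6044

Update rule: p ← p + [m·(1−p) − e·p]·Δt with Δt = 0.5.
  1  |  dp/dt·Δt = -0.018950  |  p_1 = 0.651050
  2  |  dp/dt·Δt = -0.015444  |  p_2 = 0.635606
  3  |  dp/dt·Δt = -0.012587  |  p_3 = 0.623019
  4  |  dp/dt·Δt = -0.010258  |  p_4 = 0.612760
  5  |  dp/dt·Δt = -0.008361  |  p_5 = 0.604400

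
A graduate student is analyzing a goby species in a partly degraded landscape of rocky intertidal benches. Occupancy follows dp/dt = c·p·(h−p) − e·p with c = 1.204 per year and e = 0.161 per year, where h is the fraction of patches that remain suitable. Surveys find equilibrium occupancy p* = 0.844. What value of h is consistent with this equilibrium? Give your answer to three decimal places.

0.978

At equilibrium c(h−p*) = e, so h = p* + e/c.
h = 0.844 + 0.161/1.204 = 0.844 + 0.1337 = 0.9777.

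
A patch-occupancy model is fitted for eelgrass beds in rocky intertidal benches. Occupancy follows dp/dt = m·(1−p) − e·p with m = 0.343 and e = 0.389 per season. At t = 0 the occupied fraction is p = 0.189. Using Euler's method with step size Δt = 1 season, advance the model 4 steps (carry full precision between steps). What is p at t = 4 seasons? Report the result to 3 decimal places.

Update rule: p ← p + [m·(1−p) − e·p]·Δt with Δt = 1.
  1  |  dp/dt·Δt = +0.204652  |  p_1 = 0.393652
  2  |  dp/dt·Δt = +0.054847  |  p_2 = 0.448499
  3  |  dp/dt·Δt = +0.014699  |  p_3 = 0.463198
  4  |  dp/dt·Δt = +0.003939  |  p_4 = 0.467137

0.467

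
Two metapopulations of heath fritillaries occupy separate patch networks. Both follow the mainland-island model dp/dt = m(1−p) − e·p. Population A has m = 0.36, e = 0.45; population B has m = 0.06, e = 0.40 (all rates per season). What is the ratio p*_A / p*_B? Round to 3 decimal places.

A: p*_A = m/(m+e) = 0.36/0.8100 = 0.4444.
B: p*_B = 0.06/0.4600 = 0.1304.
p*_A / p*_B = 0.4444/0.1304 = 3.4074.

3.407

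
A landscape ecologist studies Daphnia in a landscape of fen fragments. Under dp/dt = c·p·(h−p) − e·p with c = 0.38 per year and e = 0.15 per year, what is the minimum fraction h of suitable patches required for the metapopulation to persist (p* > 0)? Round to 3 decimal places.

0.395

p* = h − e/c is positive only when h > e/c.
h_min = e/c = 0.15/0.38 = 0.3947.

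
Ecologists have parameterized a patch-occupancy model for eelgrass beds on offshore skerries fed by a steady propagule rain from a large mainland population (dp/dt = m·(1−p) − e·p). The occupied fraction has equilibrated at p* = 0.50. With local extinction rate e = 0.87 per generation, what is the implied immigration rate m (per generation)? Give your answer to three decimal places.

At equilibrium m(1−p*) = e·p*, so m = e·p*/(1−p*).
m = 0.87 × 0.50 / 0.5000 = 0.4350/0.5000 = 0.8700.

0.870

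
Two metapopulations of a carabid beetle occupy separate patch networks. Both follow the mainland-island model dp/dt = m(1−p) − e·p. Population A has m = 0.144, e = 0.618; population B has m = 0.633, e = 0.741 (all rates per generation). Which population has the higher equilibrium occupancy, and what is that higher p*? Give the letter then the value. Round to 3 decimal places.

B, 0.461

A: p*_A = m/(m+e) = 0.144/0.7620 = 0.1890.
B: p*_B = 0.633/1.3740 = 0.4607.
B is higher at 0.4607.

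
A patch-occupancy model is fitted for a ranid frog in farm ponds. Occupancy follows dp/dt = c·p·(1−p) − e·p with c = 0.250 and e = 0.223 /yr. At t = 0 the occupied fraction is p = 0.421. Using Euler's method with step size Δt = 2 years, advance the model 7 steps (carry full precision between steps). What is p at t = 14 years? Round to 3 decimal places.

Update rule: p ← p + [c·p·(1−p) − e·p]·Δt with Δt = 2.
t = 2: p = 0.42100 + (-0.06589) = 0.35511
t = 4: p = 0.35511 + (-0.04388) = 0.31124
t = 6: p = 0.31124 + (-0.03163) = 0.27961
t = 8: p = 0.27961 + (-0.02399) = 0.25562
t = 10: p = 0.25562 + (-0.01887) = 0.23675
t = 12: p = 0.23675 + (-0.01524) = 0.22151
t = 14: p = 0.22151 + (-0.01257) = 0.20894

0.209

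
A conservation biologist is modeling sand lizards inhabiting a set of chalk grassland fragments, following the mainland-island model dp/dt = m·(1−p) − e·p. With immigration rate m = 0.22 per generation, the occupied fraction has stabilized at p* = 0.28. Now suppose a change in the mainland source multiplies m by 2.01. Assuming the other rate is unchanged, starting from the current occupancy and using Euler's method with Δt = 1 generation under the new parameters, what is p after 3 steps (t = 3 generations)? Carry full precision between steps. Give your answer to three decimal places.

0.439

Balance m(1−p*) = e·p* gives e = m(1−p*)/p* = 0.22×0.72000/0.28000 = 0.56571.
Starting from p₀ = 0.28000; update p ← p + (dp/dt)·Δt with the new parameters.
t = 1: p = 0.28000 + (+0.15998) = 0.43998
t = 2: p = 0.43998 + (-0.00127) = 0.43872
t = 3: p = 0.43872 + (+0.00001) = 0.43873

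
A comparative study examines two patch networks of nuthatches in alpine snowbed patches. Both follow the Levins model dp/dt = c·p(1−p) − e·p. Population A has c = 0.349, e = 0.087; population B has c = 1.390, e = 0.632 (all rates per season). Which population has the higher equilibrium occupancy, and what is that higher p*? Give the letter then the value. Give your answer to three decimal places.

A: p*_A = 1 − 0.087/0.349 = 0.7507.
B: p*_B = 1 − 0.632/1.390 = 0.5453.
A is higher at 0.7507.

A, 0.751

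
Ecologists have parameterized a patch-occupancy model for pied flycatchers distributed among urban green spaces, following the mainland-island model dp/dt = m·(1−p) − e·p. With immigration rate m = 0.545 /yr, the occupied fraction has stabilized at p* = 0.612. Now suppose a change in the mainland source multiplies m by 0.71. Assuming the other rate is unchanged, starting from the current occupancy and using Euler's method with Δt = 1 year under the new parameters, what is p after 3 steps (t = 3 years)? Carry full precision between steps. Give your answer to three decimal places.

0.530

Balance m(1−p*) = e·p* gives e = m(1−p*)/p* = 0.545×0.38800/0.61200 = 0.34552.
Starting from p₀ = 0.61200; update p ← p + (dp/dt)·Δt with the new parameters.
p: 0.61200 → 0.55068  (Δp = -0.06132)
p: 0.55068 → 0.53427  (Δp = -0.01641)
p: 0.53427 → 0.52988  (Δp = -0.00439)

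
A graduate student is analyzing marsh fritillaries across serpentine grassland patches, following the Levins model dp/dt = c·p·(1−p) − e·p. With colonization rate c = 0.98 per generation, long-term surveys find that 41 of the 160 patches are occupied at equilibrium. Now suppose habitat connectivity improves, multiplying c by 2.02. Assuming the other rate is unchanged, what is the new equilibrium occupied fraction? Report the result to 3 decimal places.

0.632

Observed p* = 41/160 = 0.25625.
Balance c(1−p*) = e gives e = 0.98×(1 − 0.25625) = 0.72888.
New p* = 1 − e/c = 1 − 0.72888/1.97960 = 0.63180.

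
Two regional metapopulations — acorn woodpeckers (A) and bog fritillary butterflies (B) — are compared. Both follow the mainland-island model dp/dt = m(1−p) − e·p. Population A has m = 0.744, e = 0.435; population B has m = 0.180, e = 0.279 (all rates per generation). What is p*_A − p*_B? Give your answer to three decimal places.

0.239

A: p*_A = m/(m+e) = 0.744/1.1790 = 0.6310.
B: p*_B = 0.180/0.4590 = 0.3922.
p*_A − p*_B = 0.6310 − 0.3922 = 0.2389.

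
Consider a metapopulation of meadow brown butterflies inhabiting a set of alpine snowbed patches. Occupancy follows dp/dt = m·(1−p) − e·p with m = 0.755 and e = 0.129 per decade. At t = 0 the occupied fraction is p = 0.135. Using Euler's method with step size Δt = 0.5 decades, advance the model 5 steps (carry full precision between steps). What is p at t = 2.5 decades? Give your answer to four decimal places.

0.8152

Update rule: p ← p + [m·(1−p) − e·p]·Δt with Δt = 0.5.
  1  |  dp/dt·Δt = +0.317830  |  p_1 = 0.452830
  2  |  dp/dt·Δt = +0.177349  |  p_2 = 0.630179
  3  |  dp/dt·Δt = +0.098961  |  p_3 = 0.729140
  4  |  dp/dt·Δt = +0.055220  |  p_4 = 0.784360
  5  |  dp/dt·Δt = +0.030813  |  p_5 = 0.815173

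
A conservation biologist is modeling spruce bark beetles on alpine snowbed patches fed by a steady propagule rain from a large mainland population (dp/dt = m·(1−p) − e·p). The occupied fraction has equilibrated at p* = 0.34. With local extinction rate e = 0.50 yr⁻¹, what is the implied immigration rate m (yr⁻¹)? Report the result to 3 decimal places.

0.258

At equilibrium m(1−p*) = e·p*, so m = e·p*/(1−p*).
m = 0.50 × 0.34 / 0.6600 = 0.1700/0.6600 = 0.2576.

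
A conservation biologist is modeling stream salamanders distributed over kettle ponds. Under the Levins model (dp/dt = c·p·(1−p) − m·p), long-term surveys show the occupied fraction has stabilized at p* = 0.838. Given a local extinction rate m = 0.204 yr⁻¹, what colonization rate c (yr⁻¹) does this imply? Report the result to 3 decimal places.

At equilibrium c(1−p*) = m, so c = m/(1−p*).
c = 0.204/(1 − 0.838) = 0.204/0.1620 = 1.2593.

1.259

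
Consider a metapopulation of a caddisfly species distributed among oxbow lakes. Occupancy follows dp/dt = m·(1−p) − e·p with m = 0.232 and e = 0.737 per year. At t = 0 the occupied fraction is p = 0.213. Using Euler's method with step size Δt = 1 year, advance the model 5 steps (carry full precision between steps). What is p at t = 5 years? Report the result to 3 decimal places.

Update rule: p ← p + [m·(1−p) − e·p]·Δt with Δt = 1.
t = 1: p = 0.21300 + (+0.02560) = 0.23860
t = 2: p = 0.23860 + (+0.00079) = 0.23940
t = 3: p = 0.23940 + (+0.00002) = 0.23942
t = 4: p = 0.23942 + (+0.00000) = 0.23942
t = 5: p = 0.23942 + (+0.00000) = 0.23942

0.239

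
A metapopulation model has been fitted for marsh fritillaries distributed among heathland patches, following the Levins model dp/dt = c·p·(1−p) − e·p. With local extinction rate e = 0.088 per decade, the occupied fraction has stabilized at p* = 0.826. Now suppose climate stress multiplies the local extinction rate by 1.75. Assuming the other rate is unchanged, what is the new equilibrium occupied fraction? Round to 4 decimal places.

Balance c(1−p*) = e gives c = e/(1 − 0.82600) = 0.088/0.17400 = 0.50575.
New p* = 1 − e/c = 1 − 0.15400/0.50575 = 0.69550.

0.6955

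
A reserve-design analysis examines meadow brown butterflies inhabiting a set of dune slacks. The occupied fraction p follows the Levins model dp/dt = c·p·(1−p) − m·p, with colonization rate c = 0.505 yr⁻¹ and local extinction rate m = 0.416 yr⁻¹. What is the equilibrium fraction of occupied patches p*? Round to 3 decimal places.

0.176

Setting dp/dt = 0 and dividing through by p* gives c·(1−p*) = m.
So p* = 1 − m/c = 1 − 0.416/0.505 = 1 − 0.8238 = 0.1762.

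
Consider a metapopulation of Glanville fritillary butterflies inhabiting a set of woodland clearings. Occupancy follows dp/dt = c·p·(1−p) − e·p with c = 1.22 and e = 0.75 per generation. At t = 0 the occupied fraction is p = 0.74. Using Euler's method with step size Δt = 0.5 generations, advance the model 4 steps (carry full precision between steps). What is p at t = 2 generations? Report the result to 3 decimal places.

0.447

Update rule: p ← p + [c·p·(1−p) − e·p]·Δt with Δt = 0.5.
p: 0.74000 → 0.57986  (Δp = -0.16014)
p: 0.57986 → 0.51102  (Δp = -0.06884)
p: 0.51102 → 0.47182  (Δp = -0.03921)
p: 0.47182 → 0.44690  (Δp = -0.02492)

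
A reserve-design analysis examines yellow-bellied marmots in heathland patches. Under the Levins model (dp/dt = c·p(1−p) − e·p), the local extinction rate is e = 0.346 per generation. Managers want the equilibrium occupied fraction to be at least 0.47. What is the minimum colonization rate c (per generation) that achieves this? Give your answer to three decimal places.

0.653

p* = 1 − e/c ≥ 0.47 requires e/c ≤ 0.5300, i.e. c ≥ e/0.5300.
c_min = 0.346/0.5300 = 0.6528.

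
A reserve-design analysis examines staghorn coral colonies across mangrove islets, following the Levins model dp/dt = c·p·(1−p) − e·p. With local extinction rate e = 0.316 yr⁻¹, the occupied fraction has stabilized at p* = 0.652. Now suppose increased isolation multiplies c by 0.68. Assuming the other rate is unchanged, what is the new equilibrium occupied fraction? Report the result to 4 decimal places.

Balance c(1−p*) = e gives c = e/(1 − 0.65200) = 0.316/0.34800 = 0.90805.
New p* = 1 − e/c = 1 − 0.31600/0.61747 = 0.48823.

0.4882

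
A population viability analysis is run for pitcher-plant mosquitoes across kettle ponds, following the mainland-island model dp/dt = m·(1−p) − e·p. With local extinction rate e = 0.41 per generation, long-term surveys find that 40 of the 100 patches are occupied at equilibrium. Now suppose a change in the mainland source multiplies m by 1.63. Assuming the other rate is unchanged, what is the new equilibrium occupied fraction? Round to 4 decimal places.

0.5208

Observed p* = 40/100 = 0.40000.
Balance m(1−p*) = e·p* gives m = e·p*/(1−p*) = 0.41×0.40000/0.60000 = 0.27333.
New p* = m/(m+e) = 0.44553/(0.44553+0.41000) = 0.52076.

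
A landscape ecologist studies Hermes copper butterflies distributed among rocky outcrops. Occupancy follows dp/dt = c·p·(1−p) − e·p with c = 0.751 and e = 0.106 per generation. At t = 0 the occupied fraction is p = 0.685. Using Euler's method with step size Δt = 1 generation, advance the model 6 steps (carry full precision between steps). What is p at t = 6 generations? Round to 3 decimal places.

0.858

Update rule: p ← p + [c·p·(1−p) − e·p]·Δt with Δt = 1.
t = 1: p = 0.68500 + (+0.08944) = 0.77444
t = 2: p = 0.77444 + (+0.04910) = 0.82353
t = 3: p = 0.82353 + (+0.02184) = 0.84538
t = 4: p = 0.84538 + (+0.00856) = 0.85393
t = 5: p = 0.85393 + (+0.00316) = 0.85709
t = 6: p = 0.85709 + (+0.00114) = 0.85823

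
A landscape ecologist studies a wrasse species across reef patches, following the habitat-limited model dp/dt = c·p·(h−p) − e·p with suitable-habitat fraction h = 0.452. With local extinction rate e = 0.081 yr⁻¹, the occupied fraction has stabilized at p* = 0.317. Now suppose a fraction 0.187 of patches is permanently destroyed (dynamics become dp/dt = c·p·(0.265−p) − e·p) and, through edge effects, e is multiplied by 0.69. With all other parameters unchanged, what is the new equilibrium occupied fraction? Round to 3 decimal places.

Balance c(h−p*) = e gives c = e/(0.452 − 0.31700) = 0.081/0.13500 = 0.60000.
New p* = 0.265 − e/c = 0.265 − 0.05589/0.60000 = 0.17185.

0.172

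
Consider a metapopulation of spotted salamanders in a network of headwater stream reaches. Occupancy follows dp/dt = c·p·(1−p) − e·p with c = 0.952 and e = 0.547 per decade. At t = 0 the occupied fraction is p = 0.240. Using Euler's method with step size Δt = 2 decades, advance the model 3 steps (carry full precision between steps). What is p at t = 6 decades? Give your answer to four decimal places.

Update rule: p ← p + [c·p·(1−p) − e·p]·Δt with Δt = 2.
  1  |  dp/dt·Δt = +0.084730  |  p_1 = 0.324730
  2  |  dp/dt·Δt = +0.062255  |  p_2 = 0.386985
  3  |  dp/dt·Δt = +0.028320  |  p_3 = 0.415305

0.4153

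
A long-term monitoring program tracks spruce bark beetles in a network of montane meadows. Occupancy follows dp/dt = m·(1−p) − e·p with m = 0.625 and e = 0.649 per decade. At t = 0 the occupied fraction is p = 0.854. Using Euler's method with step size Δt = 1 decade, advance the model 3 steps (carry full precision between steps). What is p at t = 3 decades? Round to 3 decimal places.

0.483

Update rule: p ← p + [m·(1−p) − e·p]·Δt with Δt = 1.
step 1: Δp = -0.46300, p = 0.39100
step 2: Δp = +0.12686, p = 0.51786
step 3: Δp = -0.03476, p = 0.48311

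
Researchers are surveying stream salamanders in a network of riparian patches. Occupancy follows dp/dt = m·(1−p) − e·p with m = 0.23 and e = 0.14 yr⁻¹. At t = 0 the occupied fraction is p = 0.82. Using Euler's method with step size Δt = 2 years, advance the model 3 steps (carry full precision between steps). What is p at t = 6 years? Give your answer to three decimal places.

0.625

Update rule: p ← p + [m·(1−p) − e·p]·Δt with Δt = 2.
p: 0.82000 → 0.67320  (Δp = -0.14680)
p: 0.67320 → 0.63503  (Δp = -0.03817)
p: 0.63503 → 0.62511  (Δp = -0.00992)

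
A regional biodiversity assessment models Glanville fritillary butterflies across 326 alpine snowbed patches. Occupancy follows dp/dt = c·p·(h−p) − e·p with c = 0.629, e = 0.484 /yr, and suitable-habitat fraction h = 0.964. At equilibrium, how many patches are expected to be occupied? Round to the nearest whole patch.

p* = h − e/c = 0.964 − 0.7695 = 0.1945.
Expected occupied patches = N × p* = 326 × 0.1945 = 63.42 ≈ 63.

63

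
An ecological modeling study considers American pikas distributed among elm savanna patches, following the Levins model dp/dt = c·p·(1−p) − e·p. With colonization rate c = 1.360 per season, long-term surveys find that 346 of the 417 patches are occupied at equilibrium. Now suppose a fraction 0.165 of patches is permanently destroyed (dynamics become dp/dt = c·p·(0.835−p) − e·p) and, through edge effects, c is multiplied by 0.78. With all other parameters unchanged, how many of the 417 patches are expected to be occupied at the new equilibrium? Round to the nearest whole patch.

Observed p* = 346/417 = 0.82974.
Balance c(1−p*) = e gives e = 1.360×(1 − 0.82974) = 0.23155.
New p* = 0.835 − e/c = 0.835 − 0.23155/1.06080 = 0.61672.
Expected occupied = 417 × 0.61672 = 257.17 ≈ 257.

257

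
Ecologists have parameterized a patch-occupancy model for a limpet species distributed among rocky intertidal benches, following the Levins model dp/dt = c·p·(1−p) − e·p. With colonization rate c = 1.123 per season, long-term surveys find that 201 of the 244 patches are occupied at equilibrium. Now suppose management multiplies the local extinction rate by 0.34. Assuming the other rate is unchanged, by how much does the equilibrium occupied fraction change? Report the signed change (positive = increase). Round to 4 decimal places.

Observed p* = 201/244 = 0.82377.
Balance c(1−p*) = e gives e = 1.123×(1 − 0.82377) = 0.19791.
New p* = 1 − e/c = 1 − 0.06729/1.12300 = 0.94008.
Δp* = 0.94008 − 0.82377 = +0.11631.

0.1163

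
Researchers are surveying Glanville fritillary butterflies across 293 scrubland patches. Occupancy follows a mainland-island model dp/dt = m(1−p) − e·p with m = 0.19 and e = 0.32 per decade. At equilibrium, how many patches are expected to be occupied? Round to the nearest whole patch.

109

p* = m/(m+e) = 0.19/0.5100 = 0.3725.
Expected occupied patches = N × p* = 293 × 0.3725 = 109.16 ≈ 109.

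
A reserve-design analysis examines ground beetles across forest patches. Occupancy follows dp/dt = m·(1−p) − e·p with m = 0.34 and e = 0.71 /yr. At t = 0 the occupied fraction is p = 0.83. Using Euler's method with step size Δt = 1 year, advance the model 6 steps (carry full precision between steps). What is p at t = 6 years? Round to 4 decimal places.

Update rule: p ← p + [m·(1−p) − e·p]·Δt with Δt = 1.
p: 0.83000 → 0.29850  (Δp = -0.53150)
p: 0.29850 → 0.32508  (Δp = +0.02657)
p: 0.32508 → 0.32375  (Δp = -0.00133)
p: 0.32375 → 0.32381  (Δp = +0.00007)
p: 0.32381 → 0.32381  (Δp = -0.00000)
p: 0.32381 → 0.32381  (Δp = +0.00000)

0.3238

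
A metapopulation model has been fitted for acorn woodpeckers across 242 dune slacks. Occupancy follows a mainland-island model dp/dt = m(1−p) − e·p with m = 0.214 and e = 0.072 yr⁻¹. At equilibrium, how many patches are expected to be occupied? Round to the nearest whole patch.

181

p* = m/(m+e) = 0.214/0.2860 = 0.7483.
Expected occupied patches = N × p* = 242 × 0.7483 = 181.08 ≈ 181.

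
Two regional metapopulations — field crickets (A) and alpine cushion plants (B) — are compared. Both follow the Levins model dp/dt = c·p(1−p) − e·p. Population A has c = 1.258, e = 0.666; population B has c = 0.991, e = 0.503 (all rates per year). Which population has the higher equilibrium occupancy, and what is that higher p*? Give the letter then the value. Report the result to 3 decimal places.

A: p*_A = 1 − 0.666/1.258 = 0.4706.
B: p*_B = 1 − 0.503/0.991 = 0.4924.
B is higher at 0.4924.

B, 0.492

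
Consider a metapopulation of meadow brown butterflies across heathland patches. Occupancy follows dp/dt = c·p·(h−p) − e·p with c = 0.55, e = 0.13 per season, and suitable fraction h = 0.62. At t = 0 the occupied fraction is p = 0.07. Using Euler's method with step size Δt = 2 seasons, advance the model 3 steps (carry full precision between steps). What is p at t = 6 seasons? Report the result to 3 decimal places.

Update rule: p ← p + [c·p·(h−p) − e·p]·Δt with Δt = 2.
step 1: Δp = +0.02415, p = 0.09415
step 2: Δp = +0.02998, p = 0.12413
step 3: Δp = +0.03543, p = 0.15956

0.160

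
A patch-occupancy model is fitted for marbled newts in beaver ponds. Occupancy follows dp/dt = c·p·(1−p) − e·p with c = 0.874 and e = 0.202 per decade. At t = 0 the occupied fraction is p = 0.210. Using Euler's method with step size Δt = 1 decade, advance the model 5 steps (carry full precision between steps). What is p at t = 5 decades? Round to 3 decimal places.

Update rule: p ← p + [c·p·(1−p) − e·p]·Δt with Δt = 1.
t = 1: p = 0.21000 + (+0.10258) = 0.31258
t = 2: p = 0.31258 + (+0.12466) = 0.43723
t = 3: p = 0.43723 + (+0.12674) = 0.56397
t = 4: p = 0.56397 + (+0.10100) = 0.66497
t = 5: p = 0.66497 + (+0.06039) = 0.72536

0.725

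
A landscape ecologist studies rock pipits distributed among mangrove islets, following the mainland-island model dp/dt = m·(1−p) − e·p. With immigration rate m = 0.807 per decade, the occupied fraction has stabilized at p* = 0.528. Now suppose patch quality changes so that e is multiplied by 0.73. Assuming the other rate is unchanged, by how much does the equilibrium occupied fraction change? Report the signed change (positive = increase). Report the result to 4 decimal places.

0.0771

Balance m(1−p*) = e·p* gives e = m(1−p*)/p* = 0.807×0.47200/0.52800 = 0.72141.
New p* = m/(m+e) = 0.80700/(0.80700+0.52663) = 0.60512.
Δp* = 0.60512 − 0.52800 = +0.07712.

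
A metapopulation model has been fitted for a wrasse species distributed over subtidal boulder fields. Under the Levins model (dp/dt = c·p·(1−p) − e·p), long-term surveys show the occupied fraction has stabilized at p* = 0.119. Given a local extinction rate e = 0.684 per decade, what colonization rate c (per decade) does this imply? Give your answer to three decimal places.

0.776

At equilibrium c(1−p*) = e, so c = e/(1−p*).
c = 0.684/(1 − 0.119) = 0.684/0.8810 = 0.7764.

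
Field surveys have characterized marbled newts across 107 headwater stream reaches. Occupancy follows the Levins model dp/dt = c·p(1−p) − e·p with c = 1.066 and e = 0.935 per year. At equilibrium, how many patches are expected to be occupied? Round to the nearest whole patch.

13

p* = 1 − e/c = 1 − 0.935/1.066 = 0.1229.
Expected occupied patches = N × p* = 107 × 0.1229 = 13.15 ≈ 13.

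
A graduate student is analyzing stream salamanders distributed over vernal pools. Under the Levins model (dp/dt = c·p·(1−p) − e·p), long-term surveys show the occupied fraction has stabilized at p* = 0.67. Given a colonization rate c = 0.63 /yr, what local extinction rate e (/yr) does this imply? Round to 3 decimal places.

0.208

At equilibrium c(1−p*) = e.
e = 0.63 × (1 − 0.67) = 0.63 × 0.3300 = 0.2079.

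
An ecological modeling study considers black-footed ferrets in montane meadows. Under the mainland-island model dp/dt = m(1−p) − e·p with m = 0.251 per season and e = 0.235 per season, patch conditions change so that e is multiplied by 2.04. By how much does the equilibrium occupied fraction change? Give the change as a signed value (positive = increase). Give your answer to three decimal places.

-0.173

Before: p* = 0.251/(0.251+0.235) = 0.5165.
After: m = 0.251, e = 0.4794; p* = 0.251/0.7304 = 0.3436.
Δp* = 0.3436 − 0.5165 = -0.1728.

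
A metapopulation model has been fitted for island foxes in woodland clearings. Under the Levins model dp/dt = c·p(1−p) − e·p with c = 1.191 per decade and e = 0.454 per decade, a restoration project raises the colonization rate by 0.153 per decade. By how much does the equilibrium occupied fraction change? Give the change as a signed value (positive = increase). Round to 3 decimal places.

0.043

Before: p* = 1 − 0.454/1.191 = 0.6188.
After the change, c = 1.344, e = 0.454, so p* = 1 − 0.454/1.344 = 0.6622.
Δp* = 0.6622 − 0.6188 = +0.0434.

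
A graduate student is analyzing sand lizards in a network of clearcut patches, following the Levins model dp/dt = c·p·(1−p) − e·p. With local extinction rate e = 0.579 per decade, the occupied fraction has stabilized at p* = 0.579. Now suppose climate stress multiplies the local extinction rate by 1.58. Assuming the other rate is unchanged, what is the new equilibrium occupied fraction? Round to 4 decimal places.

0.3348

Balance c(1−p*) = e gives c = e/(1 − 0.57900) = 0.579/0.42100 = 1.37530.
New p* = 1 − e/c = 1 − 0.91482/1.37530 = 0.33482.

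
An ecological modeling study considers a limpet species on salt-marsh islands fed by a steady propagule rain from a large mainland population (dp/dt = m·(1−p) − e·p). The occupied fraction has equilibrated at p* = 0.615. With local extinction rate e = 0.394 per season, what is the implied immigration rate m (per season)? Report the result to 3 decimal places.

0.629

At equilibrium m(1−p*) = e·p*, so m = e·p*/(1−p*).
m = 0.394 × 0.615 / 0.3850 = 0.2423/0.3850 = 0.6294.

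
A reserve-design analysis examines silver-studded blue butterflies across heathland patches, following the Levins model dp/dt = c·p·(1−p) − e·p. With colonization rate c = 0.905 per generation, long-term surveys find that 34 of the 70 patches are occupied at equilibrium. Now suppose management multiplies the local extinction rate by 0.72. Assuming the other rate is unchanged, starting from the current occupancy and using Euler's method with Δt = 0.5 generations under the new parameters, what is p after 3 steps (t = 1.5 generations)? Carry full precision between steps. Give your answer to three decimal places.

Observed p* = 34/70 = 0.48571.
Balance c(1−p*) = e gives e = 0.905×(1 − 0.48571) = 0.46543.
Starting from p₀ = 0.48571; update p ← p + (dp/dt)·Δt with the new parameters.
t = 0.5: p = 0.48571 + (+0.03165) = 0.51736
t = 1: p = 0.51736 + (+0.02630) = 0.54367
t = 1.5: p = 0.54367 + (+0.02117) = 0.56483

0.565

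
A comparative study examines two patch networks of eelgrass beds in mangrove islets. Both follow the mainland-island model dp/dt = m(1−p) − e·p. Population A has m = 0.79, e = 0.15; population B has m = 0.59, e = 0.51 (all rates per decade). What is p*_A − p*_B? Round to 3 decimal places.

0.304

A: p*_A = m/(m+e) = 0.79/0.9400 = 0.8404.
B: p*_B = 0.59/1.1000 = 0.5364.
p*_A − p*_B = 0.8404 − 0.5364 = 0.3041.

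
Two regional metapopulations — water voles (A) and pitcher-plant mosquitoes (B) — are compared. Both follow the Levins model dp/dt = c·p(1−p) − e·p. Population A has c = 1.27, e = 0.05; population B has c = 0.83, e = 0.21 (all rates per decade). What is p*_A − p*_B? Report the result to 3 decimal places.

0.214

A: p*_A = 1 − 0.05/1.27 = 0.9606.
B: p*_B = 1 − 0.21/0.83 = 0.7470.
p*_A − p*_B = 0.9606 − 0.7470 = 0.2136.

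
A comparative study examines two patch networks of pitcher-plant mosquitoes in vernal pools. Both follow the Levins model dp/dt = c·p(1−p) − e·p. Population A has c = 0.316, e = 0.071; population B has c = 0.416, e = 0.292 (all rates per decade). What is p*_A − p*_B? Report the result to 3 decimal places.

A: p*_A = 1 − 0.071/0.316 = 0.7753.
B: p*_B = 1 − 0.292/0.416 = 0.2981.
p*_A − p*_B = 0.7753 − 0.2981 = 0.4772.

0.477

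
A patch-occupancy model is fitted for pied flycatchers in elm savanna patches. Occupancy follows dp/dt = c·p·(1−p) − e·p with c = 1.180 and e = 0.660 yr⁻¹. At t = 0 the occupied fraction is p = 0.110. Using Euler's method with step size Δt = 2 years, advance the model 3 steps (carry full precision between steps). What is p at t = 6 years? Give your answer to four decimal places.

0.4050

Update rule: p ← p + [c·p·(1−p) − e·p]·Δt with Δt = 2.
p: 0.11000 → 0.19584  (Δp = +0.08584)
p: 0.19584 → 0.30900  (Δp = +0.11316)
p: 0.30900 → 0.40503  (Δp = +0.09602)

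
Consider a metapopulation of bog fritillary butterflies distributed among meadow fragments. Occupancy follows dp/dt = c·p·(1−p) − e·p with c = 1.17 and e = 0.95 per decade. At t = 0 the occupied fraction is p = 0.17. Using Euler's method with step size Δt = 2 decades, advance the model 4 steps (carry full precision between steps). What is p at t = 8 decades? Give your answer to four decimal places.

0.1860

Update rule: p ← p + [c·p·(1−p) − e·p]·Δt with Δt = 2.
  1  |  dp/dt·Δt = +0.007174  |  p_1 = 0.177174
  2  |  dp/dt·Δt = +0.004502  |  p_2 = 0.181676
  3  |  dp/dt·Δt = +0.002703  |  p_3 = 0.184379
  4  |  dp/dt·Δt = +0.001577  |  p_4 = 0.185956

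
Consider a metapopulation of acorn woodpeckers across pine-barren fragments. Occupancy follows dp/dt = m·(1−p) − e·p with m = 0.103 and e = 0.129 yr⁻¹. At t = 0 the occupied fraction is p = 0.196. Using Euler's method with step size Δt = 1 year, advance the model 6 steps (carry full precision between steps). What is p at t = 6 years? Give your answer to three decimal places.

Update rule: p ← p + [m·(1−p) − e·p]·Δt with Δt = 1.
t = 1: p = 0.19600 + (+0.05753) = 0.25353
t = 2: p = 0.25353 + (+0.04418) = 0.29771
t = 3: p = 0.29771 + (+0.03393) = 0.33164
t = 4: p = 0.33164 + (+0.02606) = 0.35770
t = 5: p = 0.35770 + (+0.02001) = 0.37771
t = 6: p = 0.37771 + (+0.01537) = 0.39308

0.393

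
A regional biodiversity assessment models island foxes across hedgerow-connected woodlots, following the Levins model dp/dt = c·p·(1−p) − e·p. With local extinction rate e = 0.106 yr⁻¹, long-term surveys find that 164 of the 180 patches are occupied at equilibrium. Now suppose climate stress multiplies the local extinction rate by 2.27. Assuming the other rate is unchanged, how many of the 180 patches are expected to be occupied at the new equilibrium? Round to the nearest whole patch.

Observed p* = 164/180 = 0.91111.
Balance c(1−p*) = e gives c = e/(1 − 0.91111) = 0.106/0.08889 = 1.19249.
New p* = 1 − e/c = 1 − 0.24062/1.19249 = 0.79822.
Expected occupied = 180 × 0.79822 = 143.68 ≈ 144.

144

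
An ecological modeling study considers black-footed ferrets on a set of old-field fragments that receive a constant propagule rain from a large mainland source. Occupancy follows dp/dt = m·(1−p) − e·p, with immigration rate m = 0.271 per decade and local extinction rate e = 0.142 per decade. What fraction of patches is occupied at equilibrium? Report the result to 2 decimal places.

0.66

Setting dp/dt = 0: m − m·p* = e·p*, so m = (m+e)·p*.
p* = m/(m+e) = 0.271/(0.271+0.142) = 0.271/0.4130 = 0.6562.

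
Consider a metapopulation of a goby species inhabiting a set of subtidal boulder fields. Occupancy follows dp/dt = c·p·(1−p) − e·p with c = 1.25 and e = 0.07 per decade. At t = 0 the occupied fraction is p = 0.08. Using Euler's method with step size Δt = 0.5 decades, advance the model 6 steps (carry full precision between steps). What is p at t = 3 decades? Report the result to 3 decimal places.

Update rule: p ← p + [c·p·(1−p) − e·p]·Δt with Δt = 0.5.
  1  |  dp/dt·Δt = +0.043200  |  p_1 = 0.123200
  2  |  dp/dt·Δt = +0.063202  |  p_2 = 0.186402
  3  |  dp/dt·Δt = +0.088261  |  p_3 = 0.274663
  4  |  dp/dt·Δt = +0.114901  |  p_4 = 0.389564
  5  |  dp/dt·Δt = +0.134993  |  p_5 = 0.524556
  6  |  dp/dt·Δt = +0.137514  |  p_6 = 0.662070

0.662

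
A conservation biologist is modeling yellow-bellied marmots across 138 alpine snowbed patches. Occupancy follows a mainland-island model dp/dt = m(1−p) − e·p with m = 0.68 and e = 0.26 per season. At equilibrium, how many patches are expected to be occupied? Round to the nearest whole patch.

100

p* = m/(m+e) = 0.68/0.9400 = 0.7234.
Expected occupied patches = N × p* = 138 × 0.7234 = 99.83 ≈ 100.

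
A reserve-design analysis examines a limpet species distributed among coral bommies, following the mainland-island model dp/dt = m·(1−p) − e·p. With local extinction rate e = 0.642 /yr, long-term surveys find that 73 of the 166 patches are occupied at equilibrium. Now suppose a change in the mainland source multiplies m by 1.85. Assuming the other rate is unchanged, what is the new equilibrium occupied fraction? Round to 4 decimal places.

0.5922

Observed p* = 73/166 = 0.43976.
Balance m(1−p*) = e·p* gives m = e·p*/(1−p*) = 0.642×0.43976/0.56024 = 0.50394.
New p* = m/(m+e) = 0.93229/(0.93229+0.64200) = 0.59220.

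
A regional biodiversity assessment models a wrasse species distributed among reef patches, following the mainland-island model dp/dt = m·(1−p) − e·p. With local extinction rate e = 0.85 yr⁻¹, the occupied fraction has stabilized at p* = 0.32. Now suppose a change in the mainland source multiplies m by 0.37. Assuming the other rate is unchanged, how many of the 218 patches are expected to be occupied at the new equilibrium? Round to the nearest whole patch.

32

Balance m(1−p*) = e·p* gives m = e·p*/(1−p*) = 0.85×0.32000/0.68000 = 0.40000.
New p* = m/(m+e) = 0.14800/(0.14800+0.85000) = 0.14830.
Expected occupied = 218 × 0.14830 = 32.33 ≈ 32.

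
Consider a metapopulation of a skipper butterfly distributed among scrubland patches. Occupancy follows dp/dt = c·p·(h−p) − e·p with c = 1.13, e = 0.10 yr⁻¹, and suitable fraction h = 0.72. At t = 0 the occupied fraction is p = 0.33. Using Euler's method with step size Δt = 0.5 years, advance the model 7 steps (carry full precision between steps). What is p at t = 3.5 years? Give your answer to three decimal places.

0.598

Update rule: p ← p + [c·p·(h−p) − e·p]·Δt with Δt = 0.5.
  1  |  dp/dt·Δt = +0.056215  |  p_1 = 0.386215
  2  |  dp/dt·Δt = +0.053525  |  p_2 = 0.439740
  3  |  dp/dt·Δt = +0.047644  |  p_3 = 0.487385
  4  |  dp/dt·Δt = +0.039687  |  p_4 = 0.527071
  5  |  dp/dt·Δt = +0.031100  |  p_5 = 0.558171
  6  |  dp/dt·Δt = +0.023127  |  p_6 = 0.581298
  7  |  dp/dt·Δt = +0.016489  |  p_7 = 0.597787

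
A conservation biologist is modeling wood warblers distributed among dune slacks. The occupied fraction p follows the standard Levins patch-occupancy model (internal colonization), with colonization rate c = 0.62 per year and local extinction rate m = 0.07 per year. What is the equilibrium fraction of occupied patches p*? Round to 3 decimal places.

Setting dp/dt = 0 and dividing through by p* gives c·(1−p*) = m.
So p* = 1 − m/c = 1 − 0.07/0.62 = 1 − 0.1129 = 0.8871.

0.887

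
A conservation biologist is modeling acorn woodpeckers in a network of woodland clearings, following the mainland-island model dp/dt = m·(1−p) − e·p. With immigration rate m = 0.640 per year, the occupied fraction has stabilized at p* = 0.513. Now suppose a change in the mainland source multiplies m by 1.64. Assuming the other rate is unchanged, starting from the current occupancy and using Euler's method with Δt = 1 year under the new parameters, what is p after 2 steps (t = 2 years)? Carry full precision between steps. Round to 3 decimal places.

Balance m(1−p*) = e·p* gives e = m(1−p*)/p* = 0.640×0.48700/0.51300 = 0.60756.
Starting from p₀ = 0.51300; update p ← p + (dp/dt)·Δt with the new parameters.
p: 0.51300 → 0.71248  (Δp = +0.19948)
p: 0.71248 → 0.58139  (Δp = -0.13109)

0.581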